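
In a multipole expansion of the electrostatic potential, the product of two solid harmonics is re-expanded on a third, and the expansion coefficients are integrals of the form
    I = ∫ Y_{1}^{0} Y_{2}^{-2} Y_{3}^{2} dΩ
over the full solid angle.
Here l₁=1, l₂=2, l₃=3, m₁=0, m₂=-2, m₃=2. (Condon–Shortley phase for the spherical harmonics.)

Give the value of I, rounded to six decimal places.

0.184674

m-sum 0 ✓  L=6 even ✓  1≤3≤3 ✓
Π(2lᵢ+1) = 3×5×7 = 105
triangle coeff Δ(1,2,3) = 1/105
Σ_t [0,0]: t=0:+1/4 = 1/4
(3j)²=3/35 [(1 2 3; 0 0 0)], sign=-1
Σ_t [0,0]: t=0:+1/24 = 1/24
(3j)²=1/21 [(1 2 3; 0 -2 2)], sign=-1
⇒ 4πI² = 3/7
I = (+1)√(3/7/(4π)) = 0.18467439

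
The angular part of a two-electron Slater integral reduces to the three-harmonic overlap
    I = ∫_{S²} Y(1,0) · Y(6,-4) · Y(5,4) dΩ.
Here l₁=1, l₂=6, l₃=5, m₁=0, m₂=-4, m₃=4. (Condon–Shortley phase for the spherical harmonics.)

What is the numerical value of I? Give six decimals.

m-sum 0 ✓  L=12 even ✓  5≤5≤7 ✓
Π(2lᵢ+1) = 3×13×11 = 429
triangle coeff Δ(1,6,5) = 1/858
Σ_t [1,1]: t=1:−1/14400 = -1/14400
(3j)²=6/143 [(1 6 5; 0 0 0)], sign=+1
Σ_t [1,1]: t=1:−1/362880 = -1/362880
(3j)²=10/429 [(1 6 5; 0 -4 4)], sign=+1
⇒ 4πI² = 60/143
I = (+1)√(60/143/(4π)) = 0.18272698

0.182727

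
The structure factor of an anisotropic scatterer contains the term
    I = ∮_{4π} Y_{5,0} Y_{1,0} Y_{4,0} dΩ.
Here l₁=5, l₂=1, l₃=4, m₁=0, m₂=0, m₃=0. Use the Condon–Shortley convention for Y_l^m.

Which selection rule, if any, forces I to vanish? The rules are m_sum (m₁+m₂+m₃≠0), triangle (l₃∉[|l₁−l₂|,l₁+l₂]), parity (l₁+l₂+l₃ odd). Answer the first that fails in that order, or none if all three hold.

none

azimuthal sum: 0 + 0 + 0 = 0  ✓
4 ≤ 4 ≤ 6 (triangle on l)  ✓
L = 5 + 1 + 4 = 10 (even)  ✓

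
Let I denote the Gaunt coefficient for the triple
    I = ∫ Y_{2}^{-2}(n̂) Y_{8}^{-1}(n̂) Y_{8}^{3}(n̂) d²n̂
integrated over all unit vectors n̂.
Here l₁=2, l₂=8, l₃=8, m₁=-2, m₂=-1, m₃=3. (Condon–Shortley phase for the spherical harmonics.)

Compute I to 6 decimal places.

0.184248

Rules hold: Σm=0, L=18 even, 6≤8≤10.
N = 5·17·17 = 1445
Δ = 2!·2!·14!/19! = 1/348840
Racah Σ t=0..2: t=0:+1/116121600 t=1:−1/25401600 t=2:+1/116121600 = -1/45158400
⇒ 3j(2 8 8; 0 0 0)² = 24/1615, sgn -1
Racah Σ t=2..2: t=2:+1/174182400 = 1/174182400
⇒ 3j(2 8 8; -2 -1 3)² = 77/3876, sgn -1
4πI² = N·(3j₀)²·(3jₘ)² = 154/361
I = +1·√(0.426593/4π) = 0.18424759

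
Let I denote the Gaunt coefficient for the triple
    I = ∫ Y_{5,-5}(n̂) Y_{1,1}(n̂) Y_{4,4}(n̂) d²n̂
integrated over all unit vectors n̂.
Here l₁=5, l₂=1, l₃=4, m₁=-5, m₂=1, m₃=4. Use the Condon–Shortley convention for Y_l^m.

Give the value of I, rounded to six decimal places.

Checks pass: Σm=0; 10 even; l₃=4∈[4,6].
(2·5+1)(2·1+1)(2·4+1) = 297
Δ: 2! 8! 0! / 11! → 1/495
sum: t=1:−1/576 = -1/576
3j²(5 1 4; 0 0 0) = Δ·Π!·Σ² = 5/99  (sign -1)
sum: t=2:+1/80640 = 1/80640
3j²(5 1 4; -5 1 4) = Δ·Π!·Σ² = 1/11  (sign +1)
combine: 4πI² = 297·5/99·1/11 = 15/11
take √, sign -1: I = -0.32941575

-0.329416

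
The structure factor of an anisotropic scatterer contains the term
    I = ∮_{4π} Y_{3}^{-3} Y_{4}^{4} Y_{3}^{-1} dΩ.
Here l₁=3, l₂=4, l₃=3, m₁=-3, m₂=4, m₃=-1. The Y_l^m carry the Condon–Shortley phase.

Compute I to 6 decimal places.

Rules hold: Σm=0, L=10 even, 1≤3≤7.
N = 7·9·7 = 441
Δ = 4!·2!·4!/11! = 1/34650
Racah Σ t=1..3: t=1:−1/72 t=2:+1/16 t=3:−1/72 = 5/144
⇒ 3j(3 4 3; 0 0 0)² = 2/77, sgn -1
Racah Σ t=4..4: t=4:+1/1152 = 1/1152
⇒ 3j(3 4 3; -3 4 -1)² = 1/33, sgn +1
4πI² = N·(3j₀)²·(3jₘ)² = 42/121
I = -1·√(0.347107/4π) = -0.16619847

-0.166198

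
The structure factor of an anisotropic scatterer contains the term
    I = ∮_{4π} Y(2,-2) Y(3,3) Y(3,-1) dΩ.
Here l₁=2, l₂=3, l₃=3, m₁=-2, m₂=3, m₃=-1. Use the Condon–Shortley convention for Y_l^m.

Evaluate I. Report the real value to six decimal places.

m-sum 0 ✓  L=8 even ✓  1≤3≤5 ✓
Π(2lᵢ+1) = 5×7×7 = 245
triangle coeff Δ(2,3,3) = 1/3780
Σ_t [0,2]: t=0:+1/24 t=1:−1/4 t=2:+1/24 = -1/6
(3j)²=4/105 [(2 3 3; 0 0 0)], sign=+1
Σ_t [2,2]: t=2:+1/96 = 1/96
(3j)²=1/42 [(2 3 3; -2 3 -1)], sign=+1
⇒ 4πI² = 2/9
I = (+1)√(2/9/(4π)) = 0.13298076

0.132981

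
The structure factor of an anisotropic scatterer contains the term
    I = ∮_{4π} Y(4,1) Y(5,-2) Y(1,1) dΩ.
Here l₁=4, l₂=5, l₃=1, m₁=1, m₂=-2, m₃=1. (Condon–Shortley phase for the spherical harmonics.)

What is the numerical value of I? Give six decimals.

Rules hold: Σm=0, L=10 even, 1≤1≤9.
N = 9·11·3 = 297
Δ = 8!·0!·2!/11! = 1/495
Racah Σ t=4..4: t=4:+1/576 = 1/576
⇒ 3j(4 5 1; 0 0 0)² = 5/99, sgn -1
Racah Σ t=3..3: t=3:−1/1440 = -1/1440
⇒ 3j(4 5 1; 1 -2 1)² = 7/165, sgn -1
4πI² = N·(3j₀)²·(3jₘ)² = 7/11
I = +1·√(0.636364/4π) = 0.22503380

0.225034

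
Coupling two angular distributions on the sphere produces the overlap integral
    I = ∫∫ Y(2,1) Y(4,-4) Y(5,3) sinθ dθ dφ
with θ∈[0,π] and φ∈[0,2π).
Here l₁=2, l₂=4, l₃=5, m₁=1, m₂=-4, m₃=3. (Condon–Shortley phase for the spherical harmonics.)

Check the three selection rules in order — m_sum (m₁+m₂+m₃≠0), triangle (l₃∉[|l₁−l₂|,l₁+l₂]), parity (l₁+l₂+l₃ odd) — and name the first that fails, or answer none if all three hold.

parity

Σmᵢ = 0  ✓
l₃∈[|l₁−l₂|,l₁+l₂]=[2,6], have l₃=5  ✓
Σlᵢ = 11 ⇒ odd  ✗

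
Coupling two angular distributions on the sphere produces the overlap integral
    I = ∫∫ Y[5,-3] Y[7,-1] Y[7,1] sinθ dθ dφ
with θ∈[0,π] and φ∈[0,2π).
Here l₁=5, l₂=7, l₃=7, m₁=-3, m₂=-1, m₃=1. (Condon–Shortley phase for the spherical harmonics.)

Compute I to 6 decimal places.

0.000000

Σmᵢ = -3 ≠ 0, so the φ-integral vanishes; I = 0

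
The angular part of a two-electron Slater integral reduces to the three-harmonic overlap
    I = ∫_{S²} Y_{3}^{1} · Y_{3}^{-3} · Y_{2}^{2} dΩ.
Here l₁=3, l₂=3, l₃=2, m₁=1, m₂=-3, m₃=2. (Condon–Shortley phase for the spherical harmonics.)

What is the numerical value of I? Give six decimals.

m-sum 0 ✓  L=8 even ✓  0≤2≤6 ✓
Π(2lᵢ+1) = 7×7×5 = 245
triangle coeff Δ(3,3,2) = 1/3780
Σ_t [1,3]: t=1:−1/24 t=2:+1/4 t=3:−1/24 = 1/6
(3j)²=4/105 [(3 3 2; 0 0 0)], sign=+1
Σ_t [0,0]: t=0:+1/96 = 1/96
(3j)²=1/42 [(3 3 2; 1 -3 2)], sign=+1
⇒ 4πI² = 2/9
I = (+1)√(2/9/(4π)) = 0.13298076

0.132981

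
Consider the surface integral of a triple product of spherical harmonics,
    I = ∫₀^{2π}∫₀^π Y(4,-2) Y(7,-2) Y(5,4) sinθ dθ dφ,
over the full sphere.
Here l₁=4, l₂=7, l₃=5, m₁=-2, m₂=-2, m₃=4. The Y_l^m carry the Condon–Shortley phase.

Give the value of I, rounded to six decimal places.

-0.139414

Checks pass: Σm=0; 16 even; l₃=5∈[3,11].
(2·4+1)(2·7+1)(2·5+1) = 1485
Δ: 6! 2! 8! / 17! → 1/6126120
sum: t=2:+1/69120 t=3:−1/20736 t=4:+1/69120 = -1/51840
3j²(4 7 5; 0 0 0) = Δ·Π!·Σ² = 280/21879  (sign +1)
sum: t=4:+1/483840 t=5:−1/4838400 = 1/537600
3j²(4 7 5; -2 -2 4) = Δ·Π!·Σ² = 2187/170170  (sign -1)
combine: 4πI² = 1485·280/21879·2187/170170 = 131220/537251
take √, sign -1: I = -0.13941403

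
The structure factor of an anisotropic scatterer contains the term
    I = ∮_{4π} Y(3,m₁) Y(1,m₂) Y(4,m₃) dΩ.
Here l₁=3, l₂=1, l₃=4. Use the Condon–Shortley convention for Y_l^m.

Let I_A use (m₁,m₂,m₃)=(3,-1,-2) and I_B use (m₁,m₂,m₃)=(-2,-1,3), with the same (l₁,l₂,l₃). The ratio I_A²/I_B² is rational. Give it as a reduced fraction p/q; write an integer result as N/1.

1/21

Shared (l₁,l₂,l₃)=(3,1,4): N and (l;000)² cancel in I_A²/I_B².
A: Δ = 0!·6!·2!/9! = 1/252; Racah Σ t=0..0: t=0:+1/1440 = 1/1440; ⇒ 3j(3 1 4; 3 -1 -2)² = 1/252, sgn +1
B: Δ = 0!·6!·2!/9! = 1/252; Racah Σ t=0..0: t=0:+1/240 = 1/240; ⇒ 3j(3 1 4; -2 -1 3)² = 1/12, sgn -1
I_A²/I_B² = (1/252)/(1/12) = 1/21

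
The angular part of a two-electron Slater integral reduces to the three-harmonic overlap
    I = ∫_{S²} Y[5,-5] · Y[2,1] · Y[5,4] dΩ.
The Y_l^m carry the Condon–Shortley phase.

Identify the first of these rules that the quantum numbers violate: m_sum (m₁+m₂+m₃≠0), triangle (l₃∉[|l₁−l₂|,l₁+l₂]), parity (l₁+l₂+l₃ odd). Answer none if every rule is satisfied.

azimuthal sum: -5 + 1 + 4 = 0  ✓
3 ≤ 5 ≤ 7 (triangle on l)  ✓
L = 5 + 2 + 5 = 12 (even)  ✓

none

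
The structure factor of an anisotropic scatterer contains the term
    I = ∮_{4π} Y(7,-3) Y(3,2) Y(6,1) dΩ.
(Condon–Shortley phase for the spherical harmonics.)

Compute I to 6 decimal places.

Rules hold: Σm=0, L=16 even, 4≤6≤10.
N = 15·7·13 = 1365
Δ = 4!·10!·2!/17! = 1/2042040
Racah Σ t=1..3: t=1:−1/207360 t=2:+1/57600 t=3:−1/207360 = 1/129600
⇒ 3j(7 3 6; 0 0 0)² = 168/12155, sgn +1
Racah Σ t=3..4: t=3:−1/362880 t=4:+1/414720 = -1/2903040
⇒ 3j(7 3 6; -3 2 1)² = 25/68068, sgn +1
4πI² = N·(3j₀)²·(3jₘ)² = 3150/454597
I = +1·√(0.00692921/4π) = 0.02348211

0.023482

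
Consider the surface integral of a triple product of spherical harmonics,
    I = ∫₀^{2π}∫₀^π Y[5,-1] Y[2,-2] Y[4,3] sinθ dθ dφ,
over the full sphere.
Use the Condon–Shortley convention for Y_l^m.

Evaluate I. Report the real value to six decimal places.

Σlᵢ=11 odd — θ-integrand is odd under cosθ→−cosθ; I=0

0.000000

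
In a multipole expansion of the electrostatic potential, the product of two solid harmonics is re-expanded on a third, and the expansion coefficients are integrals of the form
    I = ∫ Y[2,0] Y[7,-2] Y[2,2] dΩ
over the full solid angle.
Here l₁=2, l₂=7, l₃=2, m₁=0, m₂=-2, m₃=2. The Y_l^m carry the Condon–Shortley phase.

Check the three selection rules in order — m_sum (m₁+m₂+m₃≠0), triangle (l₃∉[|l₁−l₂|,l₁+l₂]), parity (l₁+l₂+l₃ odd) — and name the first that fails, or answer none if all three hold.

triangle

m₁+m₂+m₃ = 0 − 2 + 2 = 0  ✓
triangle: |2−7|=5 ≤ l₃=2 ≤ 2+7=9  ✗
parity: l₁+l₂+l₃ = 11 is odd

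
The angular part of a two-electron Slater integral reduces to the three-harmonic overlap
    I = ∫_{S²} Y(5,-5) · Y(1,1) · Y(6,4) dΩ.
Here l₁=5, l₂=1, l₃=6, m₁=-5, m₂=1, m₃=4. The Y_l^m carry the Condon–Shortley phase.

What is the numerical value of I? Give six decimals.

m-sum 0 ✓  L=12 even ✓  4≤6≤6 ✓
Π(2lᵢ+1) = 11×3×13 = 429
triangle coeff Δ(5,1,6) = 1/858
Σ_t [0,0]: t=0:+1/14400 = 1/14400
(3j)²=6/143 [(5 1 6; 0 0 0)], sign=+1
Σ_t [0,0]: t=0:+1/7257600 = 1/7257600
(3j)²=1/858 [(5 1 6; -5 1 4)], sign=+1
⇒ 4πI² = 3/143
I = (+1)√(3/143/(4π)) = 0.04085899

0.040859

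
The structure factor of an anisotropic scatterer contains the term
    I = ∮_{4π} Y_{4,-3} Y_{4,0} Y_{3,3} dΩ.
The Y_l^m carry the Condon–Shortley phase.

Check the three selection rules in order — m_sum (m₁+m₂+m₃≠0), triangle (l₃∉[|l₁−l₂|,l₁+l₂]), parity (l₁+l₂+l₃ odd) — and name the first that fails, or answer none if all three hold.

azimuthal sum: -3 + 0 + 3 = 0  ✓
0 ≤ 3 ≤ 8 (triangle on l)  ✓
L = 4 + 4 + 3 = 11 (odd)  ✗

parity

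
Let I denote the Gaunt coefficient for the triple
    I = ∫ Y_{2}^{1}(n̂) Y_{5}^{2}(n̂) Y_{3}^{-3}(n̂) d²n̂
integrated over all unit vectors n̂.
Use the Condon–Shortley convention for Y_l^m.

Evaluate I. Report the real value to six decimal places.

m-sum 0 ✓  L=10 even ✓  3≤3≤7 ✓
Π(2lᵢ+1) = 5×11×7 = 385
triangle coeff Δ(2,5,3) = 1/2310
Σ_t [2,2]: t=2:+1/144 = 1/144
(3j)²=10/231 [(2 5 3; 0 0 0)], sign=-1
Σ_t [1,1]: t=1:−1/4320 = -1/4320
(3j)²=1/330 [(2 5 3; 1 2 -3)], sign=-1
⇒ 4πI² = 5/99
I = (+1)√(5/99/(4π)) = 0.06339609

0.063396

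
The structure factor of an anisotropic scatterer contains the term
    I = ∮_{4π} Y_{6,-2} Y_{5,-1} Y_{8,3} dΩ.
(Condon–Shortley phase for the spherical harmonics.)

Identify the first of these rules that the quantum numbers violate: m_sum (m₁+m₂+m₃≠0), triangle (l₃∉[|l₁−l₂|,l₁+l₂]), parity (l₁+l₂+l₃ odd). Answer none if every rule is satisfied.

Σmᵢ = 0  ✓
l₃∈[|l₁−l₂|,l₁+l₂]=[1,11], have l₃=8  ✓
Σlᵢ = 19 ⇒ odd  ✗

parity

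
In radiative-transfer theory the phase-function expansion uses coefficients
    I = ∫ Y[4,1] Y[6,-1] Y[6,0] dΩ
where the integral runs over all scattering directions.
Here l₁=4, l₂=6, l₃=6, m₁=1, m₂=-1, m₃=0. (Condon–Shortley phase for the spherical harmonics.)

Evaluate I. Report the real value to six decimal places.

-0.043721

Checks pass: Σm=0; 16 even; l₃=6∈[2,10].
(2·4+1)(2·6+1)(2·6+1) = 1521
Δ: 4! 4! 8! / 17! → 1/15315300
sum: t=0:+1/829440 t=1:−1/25920 t=2:+1/9216 t=3:−1/25920 t=4:+1/829440 = 7/207360
3j²(4 6 6; 0 0 0) = Δ·Π!·Σ² = 28/2431  (sign +1)
sum: t=0:+1/103680 t=1:−1/13824 t=2:+1/17280 t=3:−1/207360 = -1/103680
3j²(4 6 6; 1 -1 0) = Δ·Π!·Σ² = 10/7293  (sign -1)
combine: 4πI² = 1521·28/2431·10/7293 = 840/34969
take √, sign -1: I = -0.04372130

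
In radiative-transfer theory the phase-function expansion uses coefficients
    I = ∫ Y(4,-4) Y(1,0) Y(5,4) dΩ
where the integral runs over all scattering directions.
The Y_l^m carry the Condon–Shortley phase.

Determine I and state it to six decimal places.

m-sum 0 ✓  L=10 even ✓  3≤5≤5 ✓
Π(2lᵢ+1) = 9×3×11 = 297
triangle coeff Δ(4,1,5) = 1/495
Σ_t [0,0]: t=0:+1/576 = 1/576
(3j)²=5/99 [(4 1 5; 0 0 0)], sign=-1
Σ_t [0,0]: t=0:+1/40320 = 1/40320
(3j)²=1/55 [(4 1 5; -4 0 4)], sign=-1
⇒ 4πI² = 3/11
I = (+1)√(3/11/(4π)) = 0.14731920

0.147319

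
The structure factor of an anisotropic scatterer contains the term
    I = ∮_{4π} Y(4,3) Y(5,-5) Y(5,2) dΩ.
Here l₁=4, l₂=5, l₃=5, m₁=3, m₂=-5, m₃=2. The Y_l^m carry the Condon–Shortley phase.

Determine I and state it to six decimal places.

m-sum 0 ✓  L=14 even ✓  1≤5≤9 ✓
Π(2lᵢ+1) = 9×11×11 = 1089
triangle coeff Δ(4,5,5) = 1/3153150
Σ_t [0,4]: t=0:+1/69120 t=1:−1/1728 t=2:+1/576 t=3:−1/1728 t=4:+1/69120 = 7/11520
(3j)²=2/143 [(4 5 5; 0 0 0)], sign=-1
Σ_t [0,0]: t=0:+1/103680 = 1/103680
(3j)²=7/429 [(4 5 5; 3 -5 2)], sign=-1
⇒ 4πI² = 42/169
I = (+1)√(42/169/(4π)) = 0.14062948

0.140629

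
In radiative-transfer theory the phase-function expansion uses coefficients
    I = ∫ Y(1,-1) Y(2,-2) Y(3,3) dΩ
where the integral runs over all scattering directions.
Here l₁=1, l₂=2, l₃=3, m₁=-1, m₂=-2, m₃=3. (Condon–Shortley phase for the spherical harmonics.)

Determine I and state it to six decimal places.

-0.319865

Rules hold: Σm=0, L=6 even, 1≤3≤3.
N = 3·5·7 = 105
Δ = 0!·2!·4!/7! = 1/105
Racah Σ t=0..0: t=0:+1/4 = 1/4
⇒ 3j(1 2 3; 0 0 0)² = 3/35, sgn -1
Racah Σ t=0..0: t=0:+1/48 = 1/48
⇒ 3j(1 2 3; -1 -2 3)² = 1/7, sgn +1
4πI² = N·(3j₀)²·(3jₘ)² = 9/7
I = -1·√(1.28571/4π) = -0.31986543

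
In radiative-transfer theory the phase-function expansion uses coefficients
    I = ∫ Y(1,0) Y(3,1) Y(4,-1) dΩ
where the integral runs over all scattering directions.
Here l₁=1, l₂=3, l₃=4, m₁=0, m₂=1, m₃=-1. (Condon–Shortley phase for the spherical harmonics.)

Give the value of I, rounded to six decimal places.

Rules hold: Σm=0, L=8 even, 2≤4≤4.
N = 3·7·9 = 189
Δ = 0!·2!·6!/9! = 1/252
Racah Σ t=0..0: t=0:+1/36 = 1/36
⇒ 3j(1 3 4; 0 0 0)² = 4/63, sgn +1
Racah Σ t=0..0: t=0:+1/48 = 1/48
⇒ 3j(1 3 4; 0 1 -1)² = 5/84, sgn -1
4πI² = N·(3j₀)²·(3jₘ)² = 5/7
I = -1·√(0.714286/4π) = -0.23841361

-0.238414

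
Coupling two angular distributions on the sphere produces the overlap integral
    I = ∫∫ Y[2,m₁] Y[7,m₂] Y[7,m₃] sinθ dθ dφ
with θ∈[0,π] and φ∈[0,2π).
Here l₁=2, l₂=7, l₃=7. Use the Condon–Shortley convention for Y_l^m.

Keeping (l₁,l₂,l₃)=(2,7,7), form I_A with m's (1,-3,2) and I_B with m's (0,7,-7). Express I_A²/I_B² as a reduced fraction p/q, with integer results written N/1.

1875/8281

Shared (l₁,l₂,l₃)=(2,7,7): N and (l;000)² cancel in I_A²/I_B².
A: Δ = 2!·2!·12!/17! = 1/185640; Racah Σ t=0..1: t=0:+1/1935360 t=1:−1/4354560 = 1/3483648; ⇒ 3j(2 7 7; 1 -3 2)² = 125/12376, sgn -1
B: Δ = 2!·2!·12!/17! = 1/185640; Racah Σ t=2..2: t=2:+1/1916006400 = 1/1916006400; ⇒ 3j(2 7 7; 0 7 -7)² = 91/2040, sgn +1
I_A²/I_B² = (125/12376)/(91/2040) = 1875/8281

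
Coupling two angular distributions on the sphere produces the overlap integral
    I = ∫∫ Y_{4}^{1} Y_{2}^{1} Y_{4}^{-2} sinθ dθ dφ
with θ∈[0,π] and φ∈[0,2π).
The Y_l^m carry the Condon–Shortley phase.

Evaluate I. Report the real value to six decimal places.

m-sum 0 ✓  L=10 even ✓  2≤4≤6 ✓
Π(2lᵢ+1) = 9×5×9 = 405
triangle coeff Δ(4,2,4) = 1/13860
Σ_t [0,2]: t=0:+1/192 t=1:−1/36 t=2:+1/192 = -5/288
(3j)²=20/693 [(4 2 4; 0 0 0)], sign=-1
Σ_t [1,2]: t=1:−1/96 t=2:+1/240 = -1/160
(3j)²=27/1540 [(4 2 4; 1 1 -2)], sign=-1
⇒ 4πI² = 1215/5929
I = (+1)√(1215/5929/(4π)) = 0.12770047

0.127700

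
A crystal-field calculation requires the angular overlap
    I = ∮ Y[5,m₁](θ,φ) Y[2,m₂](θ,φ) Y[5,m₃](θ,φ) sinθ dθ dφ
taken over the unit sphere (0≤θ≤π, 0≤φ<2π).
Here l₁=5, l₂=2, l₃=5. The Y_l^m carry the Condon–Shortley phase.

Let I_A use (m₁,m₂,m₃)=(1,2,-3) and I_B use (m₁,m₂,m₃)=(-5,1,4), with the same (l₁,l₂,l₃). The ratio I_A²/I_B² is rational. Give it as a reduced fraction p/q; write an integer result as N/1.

Shared (l₁,l₂,l₃)=(5,2,5): N and (l;000)² cancel in I_A²/I_B².
A: Δ = 2!·8!·2!/13! = 1/38610; Racah Σ t=2..2: t=2:+1/5760 = 1/5760; ⇒ 3j(5 2 5; 1 2 -3)² = 56/2145, sgn +1
B: Δ = 2!·8!·2!/13! = 1/38610; Racah Σ t=2..2: t=2:+1/80640 = 1/80640; ⇒ 3j(5 2 5; -5 1 4)² = 9/286, sgn -1
I_A²/I_B² = (56/2145)/(9/286) = 112/135

112/135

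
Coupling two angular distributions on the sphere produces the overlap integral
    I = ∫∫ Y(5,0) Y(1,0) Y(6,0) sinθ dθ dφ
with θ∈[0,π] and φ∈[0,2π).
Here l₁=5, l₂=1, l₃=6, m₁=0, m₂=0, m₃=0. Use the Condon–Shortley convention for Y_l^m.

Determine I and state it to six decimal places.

0.245154

Rules hold: Σm=0, L=12 even, 4≤6≤6.
N = 11·3·13 = 429
Δ = 0!·10!·2!/13! = 1/858
Racah Σ t=0..0: t=0:+1/14400 = 1/14400
⇒ 3j(5 1 6; 0 0 0)² = 6/143, sgn +1
(m-triple is (0,0,0) — same symbol as above.)
4πI² = N·(3j₀)²·(3jₘ)² = 108/143
I = +1·√(0.755245/4π) = 0.24515397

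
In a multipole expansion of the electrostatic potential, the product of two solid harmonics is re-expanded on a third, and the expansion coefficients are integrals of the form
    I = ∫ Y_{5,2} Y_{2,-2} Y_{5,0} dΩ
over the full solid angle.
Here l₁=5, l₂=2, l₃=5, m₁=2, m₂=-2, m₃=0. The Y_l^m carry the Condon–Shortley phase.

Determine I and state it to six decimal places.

m-sum 0 ✓  L=12 even ✓  3≤5≤7 ✓
Π(2lᵢ+1) = 11×5×11 = 605
triangle coeff Δ(5,2,5) = 1/38610
Σ_t [0,2]: t=0:+1/2880 t=1:−1/576 t=2:+1/2880 = -1/960
(3j)²=10/429 [(5 2 5; 0 0 0)], sign=+1
Σ_t [0,0]: t=0:+1/2880 = 1/2880
(3j)²=14/429 [(5 2 5; 2 -2 0)], sign=-1
⇒ 4πI² = 700/1521
I = (-1)√(700/1521/(4π)) = -0.19137248

-0.191372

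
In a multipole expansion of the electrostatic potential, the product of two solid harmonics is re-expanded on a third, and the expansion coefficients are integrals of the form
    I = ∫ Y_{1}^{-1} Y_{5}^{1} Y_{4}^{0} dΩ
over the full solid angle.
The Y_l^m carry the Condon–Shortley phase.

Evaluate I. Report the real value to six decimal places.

Checks pass: Σm=0; 10 even; l₃=4∈[4,6].
(2·1+1)(2·5+1)(2·4+1) = 297
Δ: 2! 0! 8! / 11! → 1/495
sum: t=1:−1/576 = -1/576
3j²(1 5 4; 0 0 0) = Δ·Π!·Σ² = 5/99  (sign -1)
sum: t=2:+1/1152 = 1/1152
3j²(1 5 4; -1 1 0) = Δ·Π!·Σ² = 1/33  (sign +1)
combine: 4πI² = 297·5/99·1/33 = 5/11
take √, sign -1: I = -0.19018827

-0.190188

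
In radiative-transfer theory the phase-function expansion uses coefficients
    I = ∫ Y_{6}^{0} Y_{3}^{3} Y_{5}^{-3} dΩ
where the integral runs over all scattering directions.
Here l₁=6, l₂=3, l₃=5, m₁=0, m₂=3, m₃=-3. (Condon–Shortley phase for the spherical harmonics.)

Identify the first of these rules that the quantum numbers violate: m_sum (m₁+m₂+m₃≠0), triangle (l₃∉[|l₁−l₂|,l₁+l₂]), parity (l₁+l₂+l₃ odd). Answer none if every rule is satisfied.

m₁+m₂+m₃ = 0 + 3 − 3 = 0  ✓
triangle: |6−3|=3 ≤ l₃=5 ≤ 6+3=9  ✓
parity: l₁+l₂+l₃ = 14 is even  ✓

none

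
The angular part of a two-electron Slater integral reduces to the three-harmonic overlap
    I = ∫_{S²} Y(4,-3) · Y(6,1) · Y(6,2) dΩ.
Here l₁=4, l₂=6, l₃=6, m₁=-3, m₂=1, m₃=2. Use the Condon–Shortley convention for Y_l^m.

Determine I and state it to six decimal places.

Rules hold: Σm=0, L=16 even, 2≤6≤10.
N = 9·13·13 = 1521
Δ = 4!·4!·8!/17! = 1/15315300
Racah Σ t=0..4: t=0:+1/829440 t=1:−1/25920 t=2:+1/9216 t=3:−1/25920 t=4:+1/829440 = 7/207360
⇒ 3j(4 6 6; 0 0 0)² = 28/2431, sgn +1
Racah Σ t=3..4: t=3:−1/82944 t=4:+1/103680 = -1/414720
⇒ 3j(4 6 6; -3 1 2)² = 49/43758, sgn -1
4πI² = N·(3j₀)²·(3jₘ)² = 686/34969
I = -1·√(0.0196174/4π) = -0.03951077

-0.039511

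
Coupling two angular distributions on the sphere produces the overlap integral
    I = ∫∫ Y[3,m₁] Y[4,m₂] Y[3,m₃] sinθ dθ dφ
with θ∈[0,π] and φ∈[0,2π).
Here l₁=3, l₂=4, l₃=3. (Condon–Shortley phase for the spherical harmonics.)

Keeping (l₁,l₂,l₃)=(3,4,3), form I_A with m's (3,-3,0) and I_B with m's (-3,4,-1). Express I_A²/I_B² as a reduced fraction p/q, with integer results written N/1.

3/2

l's match ⇒ only the (l;m) 3-j factors differ between A and B.
A: triangle coeff Δ(3,4,3) = 1/34650; Σ_t [0,0]: t=0:+1/288 = 1/288; (3j)²=1/22 [(3 4 3; 3 -3 0)], sign=-1
B: triangle coeff Δ(3,4,3) = 1/34650; Σ_t [4,4]: t=4:+1/1152 = 1/1152; (3j)²=1/33 [(3 4 3; -3 4 -1)], sign=+1
I_A²/I_B² = (1/22)/(1/33) = 3/2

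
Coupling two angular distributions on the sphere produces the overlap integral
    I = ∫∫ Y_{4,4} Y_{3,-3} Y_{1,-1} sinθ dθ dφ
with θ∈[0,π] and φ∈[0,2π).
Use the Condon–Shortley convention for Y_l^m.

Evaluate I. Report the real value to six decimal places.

Checks pass: Σm=0; 8 even; l₃=1∈[1,7].
(2·4+1)(2·3+1)(2·1+1) = 189
Δ: 6! 2! 0! / 9! → 1/252
sum: t=3:−1/36 = -1/36
3j²(4 3 1; 0 0 0) = Δ·Π!·Σ² = 4/63  (sign +1)
sum: t=0:+1/1440 = 1/1440
3j²(4 3 1; 4 -3 -1) = Δ·Π!·Σ² = 1/9  (sign +1)
combine: 4πI² = 189·4/63·1/9 = 4/3
take √, sign +1: I = 0.32573501

0.325735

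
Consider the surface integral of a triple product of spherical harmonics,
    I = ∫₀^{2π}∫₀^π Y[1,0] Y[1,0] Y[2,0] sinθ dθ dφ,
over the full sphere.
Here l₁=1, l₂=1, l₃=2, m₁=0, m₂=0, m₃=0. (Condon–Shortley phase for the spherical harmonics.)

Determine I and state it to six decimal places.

0.252313

m-sum 0 ✓  L=4 even ✓  0≤2≤2 ✓
Π(2lᵢ+1) = 3×3×5 = 45
triangle coeff Δ(1,1,2) = 1/30
Σ_t [0,0]: t=0:+1/1 = 1/1
(3j)²=2/15 [(1 1 2; 0 0 0)], sign=+1
(m-triple is (0,0,0) — same symbol as above.)
⇒ 4πI² = 4/5
I = (+1)√(4/5/(4π)) = 0.25231325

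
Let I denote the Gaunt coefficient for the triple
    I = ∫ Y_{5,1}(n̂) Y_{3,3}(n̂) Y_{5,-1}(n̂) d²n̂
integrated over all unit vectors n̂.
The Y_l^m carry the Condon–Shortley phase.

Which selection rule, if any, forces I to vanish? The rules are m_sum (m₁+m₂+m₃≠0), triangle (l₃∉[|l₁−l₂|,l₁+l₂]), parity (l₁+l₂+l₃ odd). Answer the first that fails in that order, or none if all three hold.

m_sum

m₁+m₂+m₃ = 1 + 3 − 1 = 3  ✗
triangle: |5−3|=2 ≤ l₃=5 ≤ 5+3=8
parity: l₁+l₂+l₃ = 13 is odd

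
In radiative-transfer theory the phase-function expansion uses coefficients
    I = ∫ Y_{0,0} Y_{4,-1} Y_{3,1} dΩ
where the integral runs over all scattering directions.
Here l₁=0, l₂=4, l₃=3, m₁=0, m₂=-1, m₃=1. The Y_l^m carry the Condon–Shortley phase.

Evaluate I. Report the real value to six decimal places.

0.000000

triangle: need 4≤l₃≤4, have 3; I=0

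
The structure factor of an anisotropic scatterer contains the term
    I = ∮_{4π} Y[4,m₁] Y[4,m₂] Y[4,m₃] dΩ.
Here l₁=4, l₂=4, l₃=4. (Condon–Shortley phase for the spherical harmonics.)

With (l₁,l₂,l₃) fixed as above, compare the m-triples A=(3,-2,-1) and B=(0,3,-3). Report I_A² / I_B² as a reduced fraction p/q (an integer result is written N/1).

10/63

Shared (l₁,l₂,l₃)=(4,4,4): N and (l;000)² cancel in I_A²/I_B².
A: Δ = 4!·4!·4!/13! = 1/450450; Racah Σ t=0..1: t=0:+1/576 t=1:−1/864 = 1/1728; ⇒ 3j(4 4 4; 3 -2 -1)² = 5/1287, sgn -1
B: Δ = 4!·4!·4!/13! = 1/450450; Racah Σ t=3..4: t=3:−1/864 t=4:+1/3456 = -1/1152; ⇒ 3j(4 4 4; 0 3 -3)² = 7/286, sgn +1
I_A²/I_B² = (5/1287)/(7/286) = 10/63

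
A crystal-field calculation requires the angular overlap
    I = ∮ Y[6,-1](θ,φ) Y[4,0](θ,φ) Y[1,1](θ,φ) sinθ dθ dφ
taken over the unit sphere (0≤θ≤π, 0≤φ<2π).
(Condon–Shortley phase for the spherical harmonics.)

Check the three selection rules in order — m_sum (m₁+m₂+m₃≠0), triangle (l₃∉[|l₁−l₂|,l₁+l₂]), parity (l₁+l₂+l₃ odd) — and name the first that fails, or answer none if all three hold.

triangle

Σmᵢ = 0  ✓
l₃∈[|l₁−l₂|,l₁+l₂]=[2,10], have l₃=1  ✗
Σlᵢ = 11 ⇒ odd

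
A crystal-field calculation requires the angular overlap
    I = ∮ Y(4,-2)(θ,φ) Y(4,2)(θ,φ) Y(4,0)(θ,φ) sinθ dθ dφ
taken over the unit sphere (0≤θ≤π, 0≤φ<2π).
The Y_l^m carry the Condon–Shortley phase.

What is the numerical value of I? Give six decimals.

-0.083698

Checks pass: Σm=0; 12 even; l₃=4∈[0,8].
(2·4+1)(2·4+1)(2·4+1) = 729
Δ: 4! 4! 4! / 13! → 1/450450
sum: t=0:+1/13824 t=1:−1/216 t=2:+1/64 t=3:−1/216 t=4:+1/13824 = 5/768
3j²(4 4 4; 0 0 0) = Δ·Π!·Σ² = 18/1001  (sign +1)
sum: t=2:+1/2304 t=3:−1/216 t=4:+1/384 = -11/6912
3j²(4 4 4; -2 2 0) = Δ·Π!·Σ² = 11/1638  (sign -1)
combine: 4πI² = 729·18/1001·11/1638 = 729/8281
take √, sign -1: I = -0.08369845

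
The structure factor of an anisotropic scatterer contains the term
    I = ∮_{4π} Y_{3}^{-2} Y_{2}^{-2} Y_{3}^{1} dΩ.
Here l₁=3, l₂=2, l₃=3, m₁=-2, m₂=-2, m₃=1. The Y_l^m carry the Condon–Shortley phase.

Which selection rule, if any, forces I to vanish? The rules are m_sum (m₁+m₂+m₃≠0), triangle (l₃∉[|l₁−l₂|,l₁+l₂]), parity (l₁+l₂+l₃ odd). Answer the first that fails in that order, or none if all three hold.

m₁+m₂+m₃ = -2 − 2 + 1 = -3  ✗
triangle: |3−2|=1 ≤ l₃=3 ≤ 3+2=5
parity: l₁+l₂+l₃ = 8 is even

m_sum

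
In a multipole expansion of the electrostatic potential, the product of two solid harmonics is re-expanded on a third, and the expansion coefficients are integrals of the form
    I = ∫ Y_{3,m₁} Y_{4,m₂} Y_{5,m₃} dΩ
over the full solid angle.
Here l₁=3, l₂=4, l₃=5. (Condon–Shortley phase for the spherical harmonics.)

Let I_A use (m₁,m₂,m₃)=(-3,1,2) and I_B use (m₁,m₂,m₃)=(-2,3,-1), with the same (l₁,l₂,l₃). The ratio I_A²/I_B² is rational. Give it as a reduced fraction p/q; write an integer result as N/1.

l's match ⇒ only the (l;m) 3-j factors differ between A and B.
A: triangle coeff Δ(3,4,5) = 1/180180; Σ_t [2,2]: t=2:+1/1728 = 1/1728; (3j)²=25/858 [(3 4 5; -3 1 2)], sign=-1
B: triangle coeff Δ(3,4,5) = 1/180180; Σ_t [1,2]: t=1:−1/17280 t=2:+1/1440 = 11/17280; (3j)²=11/468 [(3 4 5; -2 3 -1)], sign=+1
I_A²/I_B² = (25/858)/(11/468) = 150/121

150/121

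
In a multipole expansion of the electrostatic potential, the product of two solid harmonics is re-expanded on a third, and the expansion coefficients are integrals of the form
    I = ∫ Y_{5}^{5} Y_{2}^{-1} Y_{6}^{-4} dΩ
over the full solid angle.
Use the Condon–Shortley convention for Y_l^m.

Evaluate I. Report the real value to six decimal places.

0.000000

l₁+l₂+l₃=13 is odd: 3j(l;000)=0 ⇒ I=0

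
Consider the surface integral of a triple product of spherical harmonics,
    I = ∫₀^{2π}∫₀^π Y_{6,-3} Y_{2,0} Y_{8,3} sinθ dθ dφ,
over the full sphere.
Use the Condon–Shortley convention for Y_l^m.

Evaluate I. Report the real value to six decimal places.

-0.199019

Checks pass: Σm=0; 16 even; l₃=8∈[4,8].
(2·6+1)(2·2+1)(2·8+1) = 1105
Δ: 0! 12! 4! / 17! → 1/30940
sum: t=0:+1/2073600 = 1/2073600
3j²(6 2 8; 0 0 0) = Δ·Π!·Σ² = 28/1105  (sign +1)
sum: t=0:+1/8709120 = 1/8709120
3j²(6 2 8; -3 0 3) = Δ·Π!·Σ² = 55/3094  (sign -1)
combine: 4πI² = 1105·28/1105·55/3094 = 110/221
take √, sign -1: I = -0.19901934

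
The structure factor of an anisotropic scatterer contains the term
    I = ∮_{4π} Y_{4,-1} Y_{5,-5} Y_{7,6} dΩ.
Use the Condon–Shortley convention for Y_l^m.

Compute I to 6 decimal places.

-0.207103

Checks pass: Σm=0; 16 even; l₃=7∈[1,9].
(2·4+1)(2·5+1)(2·7+1) = 1485
Δ: 2! 6! 8! / 17! → 1/6126120
sum: t=0:+1/69120 t=1:−1/20736 t=2:+1/69120 = -1/51840
3j²(4 5 7; 0 0 0) = Δ·Π!·Σ² = 280/21879  (sign +1)
sum: t=0:+1/9676800 = 1/9676800
3j²(4 5 7; -1 -5 6) = Δ·Π!·Σ² = 27/952  (sign -1)
combine: 4πI² = 1485·280/21879·27/952 = 2025/3757
take √, sign -1: I = -0.20710328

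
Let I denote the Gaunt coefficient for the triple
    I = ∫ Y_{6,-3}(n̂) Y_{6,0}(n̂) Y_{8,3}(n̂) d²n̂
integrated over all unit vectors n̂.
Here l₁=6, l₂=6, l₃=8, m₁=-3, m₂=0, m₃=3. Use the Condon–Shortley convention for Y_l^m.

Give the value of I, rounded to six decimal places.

Rules hold: Σm=0, L=20 even, 0≤8≤12.
N = 13·13·17 = 2873
Δ = 4!·8!·8!/21! = 1/1309458150
Racah Σ t=0..4: t=0:+1/49766400 t=1:−1/3110400 t=2:+1/1327104 t=3:−1/3110400 t=4:+1/49766400 = 1/6635520
⇒ 3j(6 6 8; 0 0 0)² = 350/46189, sgn +1
Racah Σ t=1..4: t=1:−1/174182400 t=2:+1/11612160 t=3:−1/6220800 t=4:+1/24883200 = -1/24883200
⇒ 3j(6 6 8; -3 0 3)² = 28/4199, sgn +1
4πI² = N·(3j₀)²·(3jₘ)² = 9800/67507
I = +1·√(0.14517/4π) = 0.10748150

0.107481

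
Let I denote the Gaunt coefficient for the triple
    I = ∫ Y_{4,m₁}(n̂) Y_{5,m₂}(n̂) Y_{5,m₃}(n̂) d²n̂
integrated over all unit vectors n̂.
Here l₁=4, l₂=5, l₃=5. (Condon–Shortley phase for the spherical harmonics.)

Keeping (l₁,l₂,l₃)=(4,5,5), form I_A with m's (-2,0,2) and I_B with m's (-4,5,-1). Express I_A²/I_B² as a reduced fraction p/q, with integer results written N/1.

7/4

l's match ⇒ only the (l;m) 3-j factors differ between A and B.
A: triangle coeff Δ(4,5,5) = 1/3153150; Σ_t [2,4]: t=2:+1/3456 t=3:−1/1728 t=4:+1/11520 = -7/34560; (3j)²=7/858 [(4 5 5; -2 0 2)], sign=+1
B: triangle coeff Δ(4,5,5) = 1/3153150; Σ_t [4,4]: t=4:+1/414720 = 1/414720; (3j)²=2/429 [(4 5 5; -4 5 -1)], sign=+1
I_A²/I_B² = (7/858)/(2/429) = 7/4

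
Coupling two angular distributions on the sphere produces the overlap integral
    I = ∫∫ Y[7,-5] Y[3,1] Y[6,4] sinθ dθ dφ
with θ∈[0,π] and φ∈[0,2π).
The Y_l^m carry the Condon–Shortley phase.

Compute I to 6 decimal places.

Checks pass: Σm=0; 16 even; l₃=6∈[4,10].
(2·7+1)(2·3+1)(2·6+1) = 1365
Δ: 4! 10! 2! / 17! → 1/2042040
sum: t=1:−1/207360 t=2:+1/57600 t=3:−1/207360 = 1/129600
3j²(7 3 6; 0 0 0) = Δ·Π!·Σ² = 168/12155  (sign +1)
sum: t=2:+1/29030400 t=3:−1/2177280 t=4:+1/3870720 = -29/174182400
3j²(7 3 6; -5 1 4) = Δ·Π!·Σ² = 841/185640  (sign -1)
combine: 4πI² = 1365·168/12155·841/185640 = 17661/206635
take √, sign -1: I = -0.08247091

-0.082471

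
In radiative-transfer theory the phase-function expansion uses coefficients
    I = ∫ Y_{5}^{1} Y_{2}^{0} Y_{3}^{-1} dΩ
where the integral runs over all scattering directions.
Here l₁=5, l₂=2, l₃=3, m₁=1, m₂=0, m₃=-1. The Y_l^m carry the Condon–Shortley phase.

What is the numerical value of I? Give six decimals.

-0.227318

Checks pass: Σm=0; 10 even; l₃=3∈[3,7].
(2·5+1)(2·2+1)(2·3+1) = 385
Δ: 4! 6! 0! / 11! → 1/2310
sum: t=2:+1/144 = 1/144
3j²(5 2 3; 0 0 0) = Δ·Π!·Σ² = 10/231  (sign -1)
sum: t=2:+1/192 = 1/192
3j²(5 2 3; 1 0 -1) = Δ·Π!·Σ² = 3/77  (sign +1)
combine: 4πI² = 385·10/231·3/77 = 50/77
take √, sign -1: I = -0.22731846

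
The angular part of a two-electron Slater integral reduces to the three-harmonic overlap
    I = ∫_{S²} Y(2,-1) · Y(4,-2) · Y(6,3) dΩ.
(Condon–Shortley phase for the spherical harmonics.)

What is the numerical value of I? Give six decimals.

-0.252474

Rules hold: Σm=0, L=12 even, 2≤6≤6.
N = 5·9·13 = 585
Δ = 0!·4!·8!/13! = 1/6435
Racah Σ t=0..0: t=0:+1/2304 = 1/2304
⇒ 3j(2 4 6; 0 0 0)² = 5/143, sgn +1
Racah Σ t=0..0: t=0:+1/8640 = 1/8640
⇒ 3j(2 4 6; -1 -2 3)² = 28/715, sgn -1
4πI² = N·(3j₀)²·(3jₘ)² = 1260/1573
I = -1·√(0.801017/4π) = -0.25247360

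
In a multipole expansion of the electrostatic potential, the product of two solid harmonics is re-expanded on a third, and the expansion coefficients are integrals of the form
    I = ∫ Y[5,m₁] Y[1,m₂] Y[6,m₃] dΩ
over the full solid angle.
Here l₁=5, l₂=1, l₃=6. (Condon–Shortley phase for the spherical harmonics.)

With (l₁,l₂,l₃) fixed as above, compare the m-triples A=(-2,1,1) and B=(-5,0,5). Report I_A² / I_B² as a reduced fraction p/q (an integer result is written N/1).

Shared (l₁,l₂,l₃)=(5,1,6): N and (l;000)² cancel in I_A²/I_B².
A: Δ = 0!·10!·2!/13! = 1/858; Racah Σ t=0..0: t=0:+1/60480 = 1/60480; ⇒ 3j(5 1 6; -2 1 1)² = 5/429, sgn -1
B: Δ = 0!·10!·2!/13! = 1/858; Racah Σ t=0..0: t=0:+1/3628800 = 1/3628800; ⇒ 3j(5 1 6; -5 0 5)² = 1/78, sgn -1
I_A²/I_B² = (5/429)/(1/78) = 10/11

10/11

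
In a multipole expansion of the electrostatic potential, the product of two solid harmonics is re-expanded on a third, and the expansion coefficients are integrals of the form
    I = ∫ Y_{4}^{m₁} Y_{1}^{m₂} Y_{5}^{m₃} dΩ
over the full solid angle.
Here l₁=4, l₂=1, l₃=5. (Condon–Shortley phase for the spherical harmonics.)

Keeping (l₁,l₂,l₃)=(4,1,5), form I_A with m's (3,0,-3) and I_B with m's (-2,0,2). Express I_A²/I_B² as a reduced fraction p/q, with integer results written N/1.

Same 4,1,5: normalisation and zero-m 3j drop out of the ratio.
A: Δ: 0! 8! 2! / 11! → 1/495; sum: t=0:+1/5040 = 1/5040; 3j²(4 1 5; 3 0 -3) = Δ·Π!·Σ² = 16/495  (sign +1)
B: Δ: 0! 8! 2! / 11! → 1/495; sum: t=0:+1/1440 = 1/1440; 3j²(4 1 5; -2 0 2) = Δ·Π!·Σ² = 7/165  (sign -1)
I_A²/I_B² = (16/495)/(7/165) = 16/21

16/21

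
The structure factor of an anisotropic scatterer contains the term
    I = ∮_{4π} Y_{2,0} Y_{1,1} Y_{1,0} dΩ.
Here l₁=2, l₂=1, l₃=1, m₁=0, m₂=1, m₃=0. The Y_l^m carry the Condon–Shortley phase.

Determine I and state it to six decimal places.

0.000000

Σmᵢ = 1 ≠ 0, so the φ-integral vanishes; I = 0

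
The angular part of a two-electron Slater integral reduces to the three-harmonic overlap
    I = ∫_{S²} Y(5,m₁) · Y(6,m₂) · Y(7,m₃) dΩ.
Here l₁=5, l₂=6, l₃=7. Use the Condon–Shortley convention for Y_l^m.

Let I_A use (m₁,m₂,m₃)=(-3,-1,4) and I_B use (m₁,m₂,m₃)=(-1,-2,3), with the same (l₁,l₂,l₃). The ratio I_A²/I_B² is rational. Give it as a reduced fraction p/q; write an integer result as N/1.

Shared (l₁,l₂,l₃)=(5,6,7): N and (l;000)² cancel in I_A²/I_B².
A: Δ = 4!·6!·8!/19! = 1/174594420; Racah Σ t=2..4: t=2:+1/2073600 t=3:−1/1036800 t=4:+1/5806080 = -1/3225600; ⇒ 3j(5 6 7; -3 -1 4)² = 27/4199, sgn +1
B: Δ = 4!·6!·8!/19! = 1/174594420; Racah Σ t=0..4: t=0:+1/9953280 t=1:−1/518400 t=2:+1/276480 t=3:−1/1088640 t=4:+1/46448640 = 23/25804800; ⇒ 3j(5 6 7; -1 -2 3)² = 42849/6466460, sgn +1
I_A²/I_B² = (27/4199)/(42849/6466460) = 1540/1587

1540/1587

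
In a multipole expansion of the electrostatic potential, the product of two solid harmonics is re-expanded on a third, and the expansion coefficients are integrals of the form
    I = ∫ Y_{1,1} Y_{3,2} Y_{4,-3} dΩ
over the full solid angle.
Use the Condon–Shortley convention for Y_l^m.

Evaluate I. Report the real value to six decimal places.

Checks pass: Σm=0; 8 even; l₃=4∈[2,4].
(2·1+1)(2·3+1)(2·4+1) = 189
Δ: 0! 2! 6! / 9! → 1/252
sum: t=0:+1/36 = 1/36
3j²(1 3 4; 0 0 0) = Δ·Π!·Σ² = 4/63  (sign +1)
sum: t=0:+1/240 = 1/240
3j²(1 3 4; 1 2 -3) = Δ·Π!·Σ² = 1/12  (sign -1)
combine: 4πI² = 189·4/63·1/12 = 1/1
take √, sign -1: I = -0.28209479

-0.282095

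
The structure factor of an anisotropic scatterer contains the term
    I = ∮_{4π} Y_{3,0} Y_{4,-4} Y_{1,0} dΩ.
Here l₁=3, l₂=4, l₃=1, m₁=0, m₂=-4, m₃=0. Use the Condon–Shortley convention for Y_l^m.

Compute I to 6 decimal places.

0.000000

Σmᵢ = -4 ≠ 0, so the φ-integral vanishes; I = 0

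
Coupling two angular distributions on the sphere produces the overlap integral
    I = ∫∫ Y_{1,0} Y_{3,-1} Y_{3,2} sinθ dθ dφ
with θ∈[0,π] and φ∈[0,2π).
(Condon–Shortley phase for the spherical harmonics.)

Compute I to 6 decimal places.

m-sum = 0 − 1 + 2 = 1 ≠ 0 ⇒ I = 0

0.000000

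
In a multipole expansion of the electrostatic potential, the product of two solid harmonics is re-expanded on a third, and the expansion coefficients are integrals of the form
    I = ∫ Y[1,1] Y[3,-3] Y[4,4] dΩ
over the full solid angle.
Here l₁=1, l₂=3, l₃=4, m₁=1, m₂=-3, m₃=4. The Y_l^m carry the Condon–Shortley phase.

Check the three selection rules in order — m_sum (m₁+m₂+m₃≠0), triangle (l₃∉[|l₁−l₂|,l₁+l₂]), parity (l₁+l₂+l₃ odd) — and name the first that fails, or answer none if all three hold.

azimuthal sum: 1 − 3 + 4 = 2  ✗
2 ≤ 4 ≤ 4 (triangle on l)
L = 1 + 3 + 4 = 8 (even)

m_sum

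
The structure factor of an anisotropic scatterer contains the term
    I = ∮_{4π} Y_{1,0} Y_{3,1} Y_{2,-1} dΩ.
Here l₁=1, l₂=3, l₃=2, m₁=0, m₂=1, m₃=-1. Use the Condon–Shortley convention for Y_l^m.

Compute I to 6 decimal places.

Checks pass: Σm=0; 6 even; l₃=2∈[2,4].
(2·1+1)(2·3+1)(2·2+1) = 105
Δ: 2! 0! 4! / 7! → 1/105
sum: t=1:−1/4 = -1/4
3j²(1 3 2; 0 0 0) = Δ·Π!·Σ² = 3/35  (sign -1)
sum: t=1:−1/6 = -1/6
3j²(1 3 2; 0 1 -1) = Δ·Π!·Σ² = 8/105  (sign +1)
combine: 4πI² = 105·3/35·8/105 = 24/35
take √, sign -1: I = -0.23359668

-0.233597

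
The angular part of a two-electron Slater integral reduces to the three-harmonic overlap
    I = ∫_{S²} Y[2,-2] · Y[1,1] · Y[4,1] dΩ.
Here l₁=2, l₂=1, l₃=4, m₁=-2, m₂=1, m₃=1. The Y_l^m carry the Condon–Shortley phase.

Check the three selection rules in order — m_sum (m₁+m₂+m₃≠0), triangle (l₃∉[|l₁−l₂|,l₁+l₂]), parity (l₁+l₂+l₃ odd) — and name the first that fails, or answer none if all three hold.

triangle

m₁+m₂+m₃ = -2 + 1 + 1 = 0  ✓
triangle: |2−1|=1 ≤ l₃=4 ≤ 2+1=3  ✗
parity: l₁+l₂+l₃ = 7 is odd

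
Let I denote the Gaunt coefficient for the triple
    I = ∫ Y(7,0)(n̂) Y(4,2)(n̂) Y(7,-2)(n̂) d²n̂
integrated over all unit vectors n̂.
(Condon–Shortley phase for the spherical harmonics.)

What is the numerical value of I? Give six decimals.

Rules hold: Σm=0, L=18 even, 3≤7≤11.
N = 15·9·15 = 2025
Δ = 4!·10!·4!/19! = 1/58198140
Racah Σ t=0..4: t=0:+1/17418240 t=1:−1/622080 t=2:+1/230400 t=3:−1/622080 t=4:+1/17418240 = 1/806400
⇒ 3j(7 4 7; 0 0 0)² = 2268/230945, sgn -1
Racah Σ t=2..4: t=2:+1/1382400 t=3:−1/622080 t=4:+1/2903040 = -47/87091200
⇒ 3j(7 4 7; 0 2 -2)² = 2209/277134, sgn +1
4πI² = N·(3j₀)²·(3jₘ)² = 338175810/2133423721
I = -1·√(0.158513/4π) = -0.11231242

-0.112312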